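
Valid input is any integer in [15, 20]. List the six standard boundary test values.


Range: [15, 20]
Boundaries: just below min, min, min+1, max-1, max, just above max
Values: [14, 15, 16, 19, 20, 21]

[14, 15, 16, 19, 20, 21]


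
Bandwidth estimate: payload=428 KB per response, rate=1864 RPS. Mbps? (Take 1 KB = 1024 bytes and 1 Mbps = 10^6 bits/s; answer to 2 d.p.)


Formula: Mbps = payload_bytes * RPS * 8 / 1e6
Payload per request = 428 KB = 428 * 1024 = 438272 bytes
Total bytes/sec = 438272 * 1864 = 816939008
Total bits/sec = 816939008 * 8 = 6535512064
Mbps = 6535512064 / 1e6 = 6535.51

6535.51 Mbps


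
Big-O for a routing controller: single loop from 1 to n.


Reasoning: one pass through n items
Complexity: O(n)

O(n)


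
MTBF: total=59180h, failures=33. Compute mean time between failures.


Formula: MTBF = Total operating time / Number of failures
MTBF = 59180 / 33
MTBF = 1793.33 hours

1793.33 hours


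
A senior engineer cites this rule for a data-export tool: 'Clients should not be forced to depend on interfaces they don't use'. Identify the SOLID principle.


This describes the Interface Segregation Principle (ISP)

Interface Segregation Principle (ISP)


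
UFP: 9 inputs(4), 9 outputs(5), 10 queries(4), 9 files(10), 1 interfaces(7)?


UFP = EI*4 + EO*5 + EQ*4 + ILF*10 + EIF*7
UFP = 9*4 + 9*5 + 10*4 + 9*10 + 1*7
UFP = 36 + 45 + 40 + 90 + 7
UFP = 218

218


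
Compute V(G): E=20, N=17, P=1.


Formula: V(G) = E - N + 2P
V(G) = 20 - 17 + 2*1
V(G) = 3 + 2
V(G) = 5

5


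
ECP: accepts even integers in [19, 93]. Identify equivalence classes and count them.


Constraint: even integers in [19, 93]
Class 1: x < 19 — out-of-range invalid
Class 2: x in [19,93] but odd — wrong type invalid
Class 3: x in [19,93] and even — valid
Class 4: x > 93 — out-of-range invalid
Total equivalence classes: 4

4 equivalence classes


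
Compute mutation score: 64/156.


Mutation score = killed / total * 100
Mutation score = 64 / 156 * 100
Mutation score = 41.03%

41.03%


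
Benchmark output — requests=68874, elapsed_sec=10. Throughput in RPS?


Formula: throughput = requests / seconds
throughput = 68874 / 10
throughput = 6887.4 requests/second

6887.4 requests/second


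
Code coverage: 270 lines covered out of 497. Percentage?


Coverage = covered / total * 100
Coverage = 270 / 497 * 100
Coverage = 54.33%

54.33%


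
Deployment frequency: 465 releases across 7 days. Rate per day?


Formula: deployments per day = releases / days
= 465 / 7
= 66.429 deploys/day
(equivalently, 465.0 deploys/week)

66.429 deploys/day


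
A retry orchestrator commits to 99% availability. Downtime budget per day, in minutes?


Formula: allowed downtime = period * (100 - SLA) / 100
Period (day) = 1440 minutes
Unavailability fraction = (100 - 99.0) / 100
Allowed downtime = 1440 * (100 - 99.0) / 100
Allowed downtime = 14.4 minutes

14.4 minutes


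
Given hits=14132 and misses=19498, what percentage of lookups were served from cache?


Formula: hit rate = hits / (hits + misses) * 100
hit rate = 14132 / (14132 + 19498) * 100
hit rate = 14132 / 33630 * 100
hit rate = 42.02%

42.02%


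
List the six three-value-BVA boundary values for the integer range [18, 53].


Range: [18, 53]
Boundaries: just below min, min, min+1, max-1, max, just above max
Values: [17, 18, 19, 52, 53, 54]

[17, 18, 19, 52, 53, 54]


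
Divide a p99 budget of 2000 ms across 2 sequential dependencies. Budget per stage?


Formula: per_stage = total_budget / stages
per_stage = 2000 / 2
per_stage = 1000.0 ms

1000.0 ms


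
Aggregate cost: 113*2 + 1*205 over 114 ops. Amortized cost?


Formula: Amortized cost = Total cost / Operations
Total cost = (113 * 2) + (1 * 205)
Total cost = 226 + 205 = 431
Amortized = 431 / 114 = 3.7807

3.7807


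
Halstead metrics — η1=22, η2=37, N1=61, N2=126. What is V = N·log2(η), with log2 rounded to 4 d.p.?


Formula: V = N * log2(η), where N = N1 + N2 and η = η1 + η2
η = 22 + 37 = 59
N = 61 + 126 = 187
log2(59) ≈ 5.8826
V = 187 * 5.8826 = 1100.05

1100.05


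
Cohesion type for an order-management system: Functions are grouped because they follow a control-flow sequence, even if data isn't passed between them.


Reasoning: Grouped by order of execution within a routine, not by data flow
Type: Procedural cohesion

Procedural cohesion


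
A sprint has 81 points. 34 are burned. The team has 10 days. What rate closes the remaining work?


Formula: Required rate = Remaining points / Days left
Remaining = 81 - 34 = 47 points
Required rate = 47 / 10 = 4.7 points/day

4.7 points/day


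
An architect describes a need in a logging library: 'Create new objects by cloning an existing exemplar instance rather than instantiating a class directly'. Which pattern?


This matches the Prototype pattern

Prototype


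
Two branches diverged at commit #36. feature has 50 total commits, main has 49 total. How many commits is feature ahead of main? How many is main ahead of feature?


Common ancestor: commit #36
feature commits after divergence: 50 - 36 = 14
main commits after divergence: 49 - 36 = 13
feature is 14 commits ahead of main
main is 13 commits ahead of feature

feature ahead: 14, main ahead: 13


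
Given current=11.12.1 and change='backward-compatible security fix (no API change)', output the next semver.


Current: 11.12.1
Change category: 'backward-compatible security fix (no API change)' → patch bump
SemVer rule: patch bump → increment PATCH (MAJOR and MINOR unchanged)
New: 11.12.2

11.12.2


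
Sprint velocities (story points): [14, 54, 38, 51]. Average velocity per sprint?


Formula: Avg velocity = Total points / Number of sprints
Points: [14, 54, 38, 51]
Sum = 14 + 54 + 38 + 51 = 157
Avg velocity = 157 / 4 = 39.25 points/sprint

39.25 points/sprint


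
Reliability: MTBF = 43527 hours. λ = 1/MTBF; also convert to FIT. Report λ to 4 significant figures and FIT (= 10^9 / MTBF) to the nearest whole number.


Formula: λ = 1 / MTBF; FIT = λ × 1e9 = 1e9 / MTBF
λ = 1 / 43527 ≈ 2.297e-05 failures/hour
FIT = 1e9 / 43527 ≈ 22974 failures per 1e9 hours (nearest whole number)

λ = 2.297e-05 /h, FIT = 22974


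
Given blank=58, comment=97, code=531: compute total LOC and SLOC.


Total LOC = blank + comment + code
Total LOC = 58 + 97 + 531 = 686
SLOC (source only) = code = 531

Total LOC: 686, SLOC: 531


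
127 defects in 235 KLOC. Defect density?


Defect density = defects / KLOC
Defect density = 127 / 235
Defect density = 0.54 defects/KLOC

0.54 defects/KLOC


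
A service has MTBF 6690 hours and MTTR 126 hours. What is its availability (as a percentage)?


Availability = MTBF / (MTBF + MTTR)
Availability = 6690 / (6690 + 126)
Availability = 6690 / 6816
Availability = 98.1514%

98.1514%


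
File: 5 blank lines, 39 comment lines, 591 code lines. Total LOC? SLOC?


Total LOC = blank + comment + code
Total LOC = 5 + 39 + 591 = 635
SLOC (source only) = code = 591

Total LOC: 635, SLOC: 591


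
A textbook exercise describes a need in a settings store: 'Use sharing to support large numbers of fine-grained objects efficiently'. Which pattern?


This matches the Flyweight pattern

Flyweight


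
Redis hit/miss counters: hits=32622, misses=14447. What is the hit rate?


Formula: hit rate = hits / (hits + misses) * 100
hit rate = 32622 / (32622 + 14447) * 100
hit rate = 32622 / 47069 * 100
hit rate = 69.31%

69.31%


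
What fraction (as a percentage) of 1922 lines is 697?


Coverage = covered / total * 100
Coverage = 697 / 1922 * 100
Coverage = 36.26%

36.26%


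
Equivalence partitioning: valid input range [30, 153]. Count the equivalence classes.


Valid range: [30, 153]
Class 1: x < 30 — invalid
Class 2: 30 ≤ x ≤ 153 — valid
Class 3: x > 153 — invalid
Total equivalence classes: 3

3 equivalence classes


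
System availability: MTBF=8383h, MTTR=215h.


Availability = MTBF / (MTBF + MTTR)
Availability = 8383 / (8383 + 215)
Availability = 8383 / 8598
Availability = 97.4994%

97.4994%


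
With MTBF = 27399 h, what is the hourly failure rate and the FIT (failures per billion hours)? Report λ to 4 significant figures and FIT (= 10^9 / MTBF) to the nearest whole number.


Formula: λ = 1 / MTBF; FIT = λ × 1e9 = 1e9 / MTBF
λ = 1 / 27399 ≈ 3.650e-05 failures/hour
FIT = 1e9 / 27399 ≈ 36498 failures per 1e9 hours (nearest whole number)

λ = 3.650e-05 /h, FIT = 36498


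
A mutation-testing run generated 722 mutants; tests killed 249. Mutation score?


Mutation score = killed / total * 100
Mutation score = 249 / 722 * 100
Mutation score = 34.49%

34.49%


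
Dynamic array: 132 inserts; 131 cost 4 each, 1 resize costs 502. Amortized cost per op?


Formula: Amortized cost = Total cost / Operations
Total cost = (131 * 4) + (1 * 502)
Total cost = 524 + 502 = 1026
Amortized = 1026 / 132 = 7.7727

7.7727


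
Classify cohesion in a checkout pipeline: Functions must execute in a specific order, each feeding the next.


Reasoning: Output of one is input to next
Type: Sequential cohesion

Sequential cohesion


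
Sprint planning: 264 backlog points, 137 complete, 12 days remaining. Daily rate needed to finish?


Formula: Required rate = Remaining points / Days left
Remaining = 264 - 137 = 127 points
Required rate = 127 / 12 = 10.58 points/day

10.58 points/day


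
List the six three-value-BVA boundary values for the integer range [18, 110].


Range: [18, 110]
Boundaries: just below min, min, min+1, max-1, max, just above max
Values: [17, 18, 19, 109, 110, 111]

[17, 18, 19, 109, 110, 111]


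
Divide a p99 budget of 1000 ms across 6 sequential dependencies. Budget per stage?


Formula: per_stage = total_budget / stages
per_stage = 1000 / 6
per_stage = 166.67 ms

166.67 ms


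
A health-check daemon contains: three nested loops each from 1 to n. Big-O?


Reasoning: three levels of nesting over n
Complexity: O(n^3)

O(n^3)


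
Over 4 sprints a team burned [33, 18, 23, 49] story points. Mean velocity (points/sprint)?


Formula: Avg velocity = Total points / Number of sprints
Points: [33, 18, 23, 49]
Sum = 33 + 18 + 23 + 49 = 123
Avg velocity = 123 / 4 = 30.75 points/sprint

30.75 points/sprint


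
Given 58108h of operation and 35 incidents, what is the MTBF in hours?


Formula: MTBF = Total operating time / Number of failures
MTBF = 58108 / 35
MTBF = 1660.23 hours

1660.23 hours


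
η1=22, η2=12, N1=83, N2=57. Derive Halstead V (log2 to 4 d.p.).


Formula: V = N * log2(η), where N = N1 + N2 and η = η1 + η2
η = 22 + 12 = 34
N = 83 + 57 = 140
log2(34) ≈ 5.0875
V = 140 * 5.0875 = 712.25

712.25


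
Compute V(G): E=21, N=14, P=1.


Formula: V(G) = E - N + 2P
V(G) = 21 - 14 + 2*1
V(G) = 7 + 2
V(G) = 9

9


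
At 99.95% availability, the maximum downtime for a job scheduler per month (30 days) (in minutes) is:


Formula: allowed downtime = period * (100 - SLA) / 100
Period (month (30 days)) = 43200 minutes
Unavailability fraction = (100 - 99.95) / 100
Allowed downtime = 43200 * (100 - 99.95) / 100
Allowed downtime = 21.6 minutes

21.6 minutes


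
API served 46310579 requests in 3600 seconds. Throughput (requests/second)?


Formula: throughput = requests / seconds
throughput = 46310579 / 3600
throughput = 12864.05 requests/second

12864.05 requests/second


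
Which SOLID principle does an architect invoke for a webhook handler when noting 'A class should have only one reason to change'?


This describes the Single Responsibility Principle (SRP)

Single Responsibility Principle (SRP)


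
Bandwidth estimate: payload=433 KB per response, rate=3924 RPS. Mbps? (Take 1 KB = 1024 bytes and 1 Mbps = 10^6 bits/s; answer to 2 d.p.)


Formula: Mbps = payload_bytes * RPS * 8 / 1e6
Payload per request = 433 KB = 433 * 1024 = 443392 bytes
Total bytes/sec = 443392 * 3924 = 1739870208
Total bits/sec = 1739870208 * 8 = 13918961664
Mbps = 13918961664 / 1e6 = 13918.96

13918.96 Mbps


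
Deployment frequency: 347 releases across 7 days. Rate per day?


Formula: deployments per day = releases / days
= 347 / 7
= 49.571 deploys/day
(equivalently, 347.0 deploys/week)

49.571 deploys/day


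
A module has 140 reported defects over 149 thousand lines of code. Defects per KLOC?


Defect density = defects / KLOC
Defect density = 140 / 149
Defect density = 0.94 defects/KLOC

0.94 defects/KLOC


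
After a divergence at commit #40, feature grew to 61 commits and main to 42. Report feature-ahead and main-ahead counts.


Common ancestor: commit #40
feature commits after divergence: 61 - 40 = 21
main commits after divergence: 42 - 40 = 2
feature is 21 commits ahead of main
main is 2 commits ahead of feature

feature ahead: 21, main ahead: 2


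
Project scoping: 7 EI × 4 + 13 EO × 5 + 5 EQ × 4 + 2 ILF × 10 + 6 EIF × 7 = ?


UFP = EI*4 + EO*5 + EQ*4 + ILF*10 + EIF*7
UFP = 7*4 + 13*5 + 5*4 + 2*10 + 6*7
UFP = 28 + 65 + 20 + 20 + 42
UFP = 175

175


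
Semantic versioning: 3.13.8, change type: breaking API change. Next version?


Current: 3.13.8
Change category: 'breaking API change' → major bump
SemVer rule: major bump → increment MAJOR, reset MINOR and PATCH to 0
New: 4.0.0

4.0.0


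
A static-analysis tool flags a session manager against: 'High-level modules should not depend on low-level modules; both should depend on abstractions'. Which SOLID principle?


This describes the Dependency Inversion Principle (DIP)

Dependency Inversion Principle (DIP)


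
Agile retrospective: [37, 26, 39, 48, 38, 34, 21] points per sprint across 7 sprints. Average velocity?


Formula: Avg velocity = Total points / Number of sprints
Points: [37, 26, 39, 48, 38, 34, 21]
Sum = 37 + 26 + 39 + 48 + 38 + 34 + 21 = 243
Avg velocity = 243 / 7 = 34.71 points/sprint

34.71 points/sprint


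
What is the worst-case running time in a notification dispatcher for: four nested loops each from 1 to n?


Reasoning: four levels of nesting
Complexity: O(n^4)

O(n^4)


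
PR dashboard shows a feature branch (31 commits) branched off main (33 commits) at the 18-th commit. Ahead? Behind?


Common ancestor: commit #18
feature commits after divergence: 31 - 18 = 13
main commits after divergence: 33 - 18 = 15
feature is 13 commits ahead of main
main is 15 commits ahead of feature

feature ahead: 13, main ahead: 15


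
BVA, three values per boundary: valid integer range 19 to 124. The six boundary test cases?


Range: [19, 124]
Boundaries: just below min, min, min+1, max-1, max, just above max
Values: [18, 19, 20, 123, 124, 125]

[18, 19, 20, 123, 124, 125]


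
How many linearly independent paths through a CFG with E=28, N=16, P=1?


Formula: V(G) = E - N + 2P
V(G) = 28 - 16 + 2*1
V(G) = 12 + 2
V(G) = 14

14


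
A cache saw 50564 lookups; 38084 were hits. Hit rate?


Formula: hit rate = hits / (hits + misses) * 100
hit rate = 38084 / (38084 + 12480) * 100
hit rate = 38084 / 50564 * 100
hit rate = 75.32%

75.32%


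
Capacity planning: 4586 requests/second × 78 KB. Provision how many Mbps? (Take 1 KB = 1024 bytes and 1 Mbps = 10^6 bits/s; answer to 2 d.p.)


Formula: Mbps = payload_bytes * RPS * 8 / 1e6
Payload per request = 78 KB = 78 * 1024 = 79872 bytes
Total bytes/sec = 79872 * 4586 = 366292992
Total bits/sec = 366292992 * 8 = 2930343936
Mbps = 2930343936 / 1e6 = 2930.34

2930.34 Mbps


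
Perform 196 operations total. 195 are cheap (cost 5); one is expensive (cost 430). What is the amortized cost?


Formula: Amortized cost = Total cost / Operations
Total cost = (195 * 5) + (1 * 430)
Total cost = 975 + 430 = 1405
Amortized = 1405 / 196 = 7.1684

7.1684


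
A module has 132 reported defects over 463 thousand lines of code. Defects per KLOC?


Defect density = defects / KLOC
Defect density = 132 / 463
Defect density = 0.285 defects/KLOC

0.285 defects/KLOC


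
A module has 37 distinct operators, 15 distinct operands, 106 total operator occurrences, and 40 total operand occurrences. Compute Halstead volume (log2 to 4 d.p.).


Formula: V = N * log2(η), where N = N1 + N2 and η = η1 + η2
η = 37 + 15 = 52
N = 106 + 40 = 146
log2(52) ≈ 5.7004
V = 146 * 5.7004 = 832.26

832.26


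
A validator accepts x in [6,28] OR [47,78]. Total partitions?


Valid ranges: [6,28] and [47,78]
Class 1: x < 6 — invalid
Class 2: 6 ≤ x ≤ 28 — valid
Class 3: 28 < x < 47 — invalid (gap between ranges)
Class 4: 47 ≤ x ≤ 78 — valid
Class 5: x > 78 — invalid
Total equivalence classes: 5

5 equivalence classes


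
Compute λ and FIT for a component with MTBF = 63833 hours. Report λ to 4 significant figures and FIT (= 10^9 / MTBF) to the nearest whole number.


Formula: λ = 1 / MTBF; FIT = λ × 1e9 = 1e9 / MTBF
λ = 1 / 63833 ≈ 1.567e-05 failures/hour
FIT = 1e9 / 63833 ≈ 15666 failures per 1e9 hours (nearest whole number)

λ = 1.567e-05 /h, FIT = 15666


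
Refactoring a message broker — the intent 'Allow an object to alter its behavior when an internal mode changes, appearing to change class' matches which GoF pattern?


This matches the State pattern

State


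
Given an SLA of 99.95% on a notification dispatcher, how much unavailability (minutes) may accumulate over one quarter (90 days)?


Formula: allowed downtime = period * (100 - SLA) / 100
Period (quarter (90 days)) = 129600 minutes
Unavailability fraction = (100 - 99.95) / 100
Allowed downtime = 129600 * (100 - 99.95) / 100
Allowed downtime = 64.8 minutes

64.8 minutes


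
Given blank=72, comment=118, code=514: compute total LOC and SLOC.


Total LOC = blank + comment + code
Total LOC = 72 + 118 + 514 = 704
SLOC (source only) = code = 514

Total LOC: 704, SLOC: 514


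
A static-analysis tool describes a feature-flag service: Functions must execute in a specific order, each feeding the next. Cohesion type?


Reasoning: Output of one is input to next
Type: Sequential cohesion

Sequential cohesion


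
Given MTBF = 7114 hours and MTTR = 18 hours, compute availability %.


Availability = MTBF / (MTBF + MTTR)
Availability = 7114 / (7114 + 18)
Availability = 7114 / 7132
Availability = 99.7476%

99.7476%


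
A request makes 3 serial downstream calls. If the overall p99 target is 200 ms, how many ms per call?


Formula: per_stage = total_budget / stages
per_stage = 200 / 3
per_stage = 66.67 ms

66.67 ms


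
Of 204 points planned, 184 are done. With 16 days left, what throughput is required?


Formula: Required rate = Remaining points / Days left
Remaining = 204 - 184 = 20 points
Required rate = 20 / 16 = 1.25 points/day

1.25 points/day


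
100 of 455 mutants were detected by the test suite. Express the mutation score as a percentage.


Mutation score = killed / total * 100
Mutation score = 100 / 455 * 100
Mutation score = 21.98%

21.98%


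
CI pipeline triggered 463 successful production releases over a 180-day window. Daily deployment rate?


Formula: deployments per day = releases / days
= 463 / 180
= 2.572 deploys/day
(equivalently, 18.01 deploys/week)

2.572 deploys/day


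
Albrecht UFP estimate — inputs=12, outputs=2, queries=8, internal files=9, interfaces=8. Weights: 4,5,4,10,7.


UFP = EI*4 + EO*5 + EQ*4 + ILF*10 + EIF*7
UFP = 12*4 + 2*5 + 8*4 + 9*10 + 8*7
UFP = 48 + 10 + 32 + 90 + 56
UFP = 236

236


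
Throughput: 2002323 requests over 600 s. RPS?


Formula: throughput = requests / seconds
throughput = 2002323 / 600
throughput = 3337.21 requests/second

3337.21 requests/second


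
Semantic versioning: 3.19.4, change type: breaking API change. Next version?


Current: 3.19.4
Change category: 'breaking API change' → major bump
SemVer rule: major bump → increment MAJOR, reset MINOR and PATCH to 0
New: 4.0.0

4.0.0


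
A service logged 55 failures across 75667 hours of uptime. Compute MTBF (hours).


Formula: MTBF = Total operating time / Number of failures
MTBF = 75667 / 55
MTBF = 1375.76 hours

1375.76 hours


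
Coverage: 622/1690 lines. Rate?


Coverage = covered / total * 100
Coverage = 622 / 1690 * 100
Coverage = 36.8%

36.8%


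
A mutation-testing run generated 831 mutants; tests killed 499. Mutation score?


Mutation score = killed / total * 100
Mutation score = 499 / 831 * 100
Mutation score = 60.05%

60.05%


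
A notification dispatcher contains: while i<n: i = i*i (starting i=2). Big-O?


Reasoning: squaring drives double-exponential growth; iterations ~ log log n
Complexity: O(log log n)

O(log log n)


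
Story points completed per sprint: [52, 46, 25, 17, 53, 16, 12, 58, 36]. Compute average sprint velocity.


Formula: Avg velocity = Total points / Number of sprints
Points: [52, 46, 25, 17, 53, 16, 12, 58, 36]
Sum = 52 + 46 + 25 + 17 + 53 + 16 + 12 + 58 + 36 = 315
Avg velocity = 315 / 9 = 35.0 points/sprint

35.0 points/sprint


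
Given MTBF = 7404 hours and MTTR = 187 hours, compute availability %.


Availability = MTBF / (MTBF + MTTR)
Availability = 7404 / (7404 + 187)
Availability = 7404 / 7591
Availability = 97.5366%

97.5366%


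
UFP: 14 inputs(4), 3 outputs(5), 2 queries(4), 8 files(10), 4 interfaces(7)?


UFP = EI*4 + EO*5 + EQ*4 + ILF*10 + EIF*7
UFP = 14*4 + 3*5 + 2*4 + 8*10 + 4*7
UFP = 56 + 15 + 8 + 80 + 28
UFP = 187

187


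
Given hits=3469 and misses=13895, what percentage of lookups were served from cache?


Formula: hit rate = hits / (hits + misses) * 100
hit rate = 3469 / (3469 + 13895) * 100
hit rate = 3469 / 17364 * 100
hit rate = 19.98%

19.98%


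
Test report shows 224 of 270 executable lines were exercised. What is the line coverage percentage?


Coverage = covered / total * 100
Coverage = 224 / 270 * 100
Coverage = 82.96%

82.96%


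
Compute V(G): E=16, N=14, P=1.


Formula: V(G) = E - N + 2P
V(G) = 16 - 14 + 2*1
V(G) = 2 + 2
V(G) = 4

4


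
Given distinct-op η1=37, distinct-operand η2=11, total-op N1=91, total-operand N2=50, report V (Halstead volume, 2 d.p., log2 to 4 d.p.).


Formula: V = N * log2(η), where N = N1 + N2 and η = η1 + η2
η = 37 + 11 = 48
N = 91 + 50 = 141
log2(48) ≈ 5.5850
V = 141 * 5.5850 = 787.49

787.49


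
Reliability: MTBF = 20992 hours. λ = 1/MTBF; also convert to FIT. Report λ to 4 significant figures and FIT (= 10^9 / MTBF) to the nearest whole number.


Formula: λ = 1 / MTBF; FIT = λ × 1e9 = 1e9 / MTBF
λ = 1 / 20992 ≈ 4.764e-05 failures/hour
FIT = 1e9 / 20992 ≈ 47637 failures per 1e9 hours (nearest whole number)

λ = 4.764e-05 /h, FIT = 47637


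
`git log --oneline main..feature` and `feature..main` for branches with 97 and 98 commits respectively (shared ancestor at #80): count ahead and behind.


Common ancestor: commit #80
feature commits after divergence: 97 - 80 = 17
main commits after divergence: 98 - 80 = 18
feature is 17 commits ahead of main
main is 18 commits ahead of feature

feature ahead: 17, main ahead: 18


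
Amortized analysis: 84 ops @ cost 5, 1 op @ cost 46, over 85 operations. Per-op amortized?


Formula: Amortized cost = Total cost / Operations
Total cost = (84 * 5) + (1 * 46)
Total cost = 420 + 46 = 466
Amortized = 466 / 85 = 5.4824

5.4824


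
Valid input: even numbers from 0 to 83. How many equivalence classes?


Constraint: even integers in [0, 83]
Class 1: x < 0 — out-of-range invalid
Class 2: x in [0,83] but odd — wrong type invalid
Class 3: x in [0,83] and even — valid
Class 4: x > 83 — out-of-range invalid
Total equivalence classes: 4

4 equivalence classes


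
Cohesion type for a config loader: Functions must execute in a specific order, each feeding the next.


Reasoning: Output of one is input to next
Type: Sequential cohesion

Sequential cohesion


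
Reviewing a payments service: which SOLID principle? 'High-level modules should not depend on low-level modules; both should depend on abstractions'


This describes the Dependency Inversion Principle (DIP)

Dependency Inversion Principle (DIP)


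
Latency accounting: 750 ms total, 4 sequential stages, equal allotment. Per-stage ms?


Formula: per_stage = total_budget / stages
per_stage = 750 / 4
per_stage = 187.5 ms

187.5 ms


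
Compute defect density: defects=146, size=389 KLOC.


Defect density = defects / KLOC
Defect density = 146 / 389
Defect density = 0.375 defects/KLOC

0.375 defects/KLOC


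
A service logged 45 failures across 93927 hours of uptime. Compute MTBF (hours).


Formula: MTBF = Total operating time / Number of failures
MTBF = 93927 / 45
MTBF = 2087.27 hours

2087.27 hours


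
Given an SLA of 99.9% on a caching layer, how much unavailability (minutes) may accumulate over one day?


Formula: allowed downtime = period * (100 - SLA) / 100
Period (day) = 1440 minutes
Unavailability fraction = (100 - 99.9) / 100
Allowed downtime = 1440 * (100 - 99.9) / 100
Allowed downtime = 1.44 minutes

1.44 minutes


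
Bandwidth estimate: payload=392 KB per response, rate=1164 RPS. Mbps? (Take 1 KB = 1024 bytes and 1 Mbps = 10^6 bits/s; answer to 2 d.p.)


Formula: Mbps = payload_bytes * RPS * 8 / 1e6
Payload per request = 392 KB = 392 * 1024 = 401408 bytes
Total bytes/sec = 401408 * 1164 = 467238912
Total bits/sec = 467238912 * 8 = 3737911296
Mbps = 3737911296 / 1e6 = 3737.91

3737.91 Mbps


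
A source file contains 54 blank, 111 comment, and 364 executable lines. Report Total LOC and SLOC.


Total LOC = blank + comment + code
Total LOC = 54 + 111 + 364 = 529
SLOC (source only) = code = 364

Total LOC: 529, SLOC: 364


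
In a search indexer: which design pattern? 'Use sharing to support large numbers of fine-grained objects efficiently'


This matches the Flyweight pattern

Flyweight


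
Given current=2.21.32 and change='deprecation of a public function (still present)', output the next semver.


Current: 2.21.32
Change category: 'deprecation of a public function (still present)' → minor bump
SemVer rule: minor bump → increment MINOR, reset PATCH to 0 (MAJOR unchanged)
New: 2.22.0

2.22.0


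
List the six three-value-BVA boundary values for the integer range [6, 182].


Range: [6, 182]
Boundaries: just below min, min, min+1, max-1, max, just above max
Values: [5, 6, 7, 181, 182, 183]

[5, 6, 7, 181, 182, 183]


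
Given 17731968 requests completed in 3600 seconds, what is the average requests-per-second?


Formula: throughput = requests / seconds
throughput = 17731968 / 3600
throughput = 4925.55 requests/second

4925.55 requests/second


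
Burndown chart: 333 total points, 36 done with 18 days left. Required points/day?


Formula: Required rate = Remaining points / Days left
Remaining = 333 - 36 = 297 points
Required rate = 297 / 18 = 16.5 points/day

16.5 points/day


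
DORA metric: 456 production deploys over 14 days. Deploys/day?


Formula: deployments per day = releases / days
= 456 / 14
= 32.571 deploys/day
(equivalently, 228.0 deploys/week)

32.571 deploys/day


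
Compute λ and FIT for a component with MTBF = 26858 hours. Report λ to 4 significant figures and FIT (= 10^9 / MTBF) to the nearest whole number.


Formula: λ = 1 / MTBF; FIT = λ × 1e9 = 1e9 / MTBF
λ = 1 / 26858 ≈ 3.723e-05 failures/hour
FIT = 1e9 / 26858 ≈ 37233 failures per 1e9 hours (nearest whole number)

λ = 3.723e-05 /h, FIT = 37233


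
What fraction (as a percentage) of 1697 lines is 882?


Coverage = covered / total * 100
Coverage = 882 / 1697 * 100
Coverage = 51.97%

51.97%


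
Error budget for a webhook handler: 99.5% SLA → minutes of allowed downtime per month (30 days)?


Formula: allowed downtime = period * (100 - SLA) / 100
Period (month (30 days)) = 43200 minutes
Unavailability fraction = (100 - 99.5) / 100
Allowed downtime = 43200 * (100 - 99.5) / 100
Allowed downtime = 216.0 minutes

216.0 minutes


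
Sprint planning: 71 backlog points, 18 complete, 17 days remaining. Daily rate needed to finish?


Formula: Required rate = Remaining points / Days left
Remaining = 71 - 18 = 53 points
Required rate = 53 / 17 = 3.12 points/day

3.12 points/day


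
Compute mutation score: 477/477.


Mutation score = killed / total * 100
Mutation score = 477 / 477 * 100
Mutation score = 100.0%

100.0%


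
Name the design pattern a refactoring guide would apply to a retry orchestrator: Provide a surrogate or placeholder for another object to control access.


This matches the Proxy pattern

Proxy


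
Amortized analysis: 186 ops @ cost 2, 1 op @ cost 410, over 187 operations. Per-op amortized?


Formula: Amortized cost = Total cost / Operations
Total cost = (186 * 2) + (1 * 410)
Total cost = 372 + 410 = 782
Amortized = 782 / 187 = 4.1818

4.1818


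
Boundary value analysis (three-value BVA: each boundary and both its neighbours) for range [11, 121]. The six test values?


Range: [11, 121]
Boundaries: just below min, min, min+1, max-1, max, just above max
Values: [10, 11, 12, 120, 121, 122]

[10, 11, 12, 120, 121, 122]


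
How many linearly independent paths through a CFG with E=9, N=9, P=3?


Formula: V(G) = E - N + 2P
V(G) = 9 - 9 + 2*3
V(G) = 0 + 6
V(G) = 6

6


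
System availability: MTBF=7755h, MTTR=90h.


Availability = MTBF / (MTBF + MTTR)
Availability = 7755 / (7755 + 90)
Availability = 7755 / 7845
Availability = 98.8528%

98.8528%


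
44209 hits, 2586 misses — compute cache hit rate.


Formula: hit rate = hits / (hits + misses) * 100
hit rate = 44209 / (44209 + 2586) * 100
hit rate = 44209 / 46795 * 100
hit rate = 94.47%

94.47%


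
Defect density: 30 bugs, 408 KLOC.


Defect density = defects / KLOC
Defect density = 30 / 408
Defect density = 0.074 defects/KLOC

0.074 defects/KLOC


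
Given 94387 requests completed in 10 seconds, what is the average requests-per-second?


Formula: throughput = requests / seconds
throughput = 94387 / 10
throughput = 9438.7 requests/second

9438.7 requests/second


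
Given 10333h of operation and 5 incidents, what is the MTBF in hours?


Formula: MTBF = Total operating time / Number of failures
MTBF = 10333 / 5
MTBF = 2066.6 hours

2066.6 hours


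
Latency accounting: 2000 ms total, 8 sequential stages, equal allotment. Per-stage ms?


Formula: per_stage = total_budget / stages
per_stage = 2000 / 8
per_stage = 250.0 ms

250.0 ms


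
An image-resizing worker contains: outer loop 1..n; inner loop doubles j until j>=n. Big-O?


Reasoning: linear outer times logarithmic inner
Complexity: O(n log n)

O(n log n)


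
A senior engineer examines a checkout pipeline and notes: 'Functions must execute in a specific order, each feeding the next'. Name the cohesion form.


Reasoning: Output of one is input to next
Type: Sequential cohesion

Sequential cohesion


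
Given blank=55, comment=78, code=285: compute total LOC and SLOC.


Total LOC = blank + comment + code
Total LOC = 55 + 78 + 285 = 418
SLOC (source only) = code = 285

Total LOC: 418, SLOC: 285


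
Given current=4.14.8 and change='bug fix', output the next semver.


Current: 4.14.8
Change category: 'bug fix' → patch bump
SemVer rule: patch bump → increment PATCH (MAJOR and MINOR unchanged)
New: 4.14.9

4.14.9


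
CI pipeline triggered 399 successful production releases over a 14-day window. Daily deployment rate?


Formula: deployments per day = releases / days
= 399 / 14
= 28.5 deploys/day
(equivalently, 199.5 deploys/week)

28.5 deploys/day


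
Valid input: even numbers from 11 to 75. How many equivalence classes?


Constraint: even integers in [11, 75]
Class 1: x < 11 — out-of-range invalid
Class 2: x in [11,75] but odd — wrong type invalid
Class 3: x in [11,75] and even — valid
Class 4: x > 75 — out-of-range invalid
Total equivalence classes: 4

4 equivalence classes


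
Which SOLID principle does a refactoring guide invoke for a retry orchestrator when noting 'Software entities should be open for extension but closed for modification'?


This describes the Open/Closed Principle (OCP)

Open/Closed Principle (OCP)


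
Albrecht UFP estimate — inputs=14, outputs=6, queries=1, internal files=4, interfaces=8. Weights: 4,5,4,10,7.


UFP = EI*4 + EO*5 + EQ*4 + ILF*10 + EIF*7
UFP = 14*4 + 6*5 + 1*4 + 4*10 + 8*7
UFP = 56 + 30 + 4 + 40 + 56
UFP = 186

186


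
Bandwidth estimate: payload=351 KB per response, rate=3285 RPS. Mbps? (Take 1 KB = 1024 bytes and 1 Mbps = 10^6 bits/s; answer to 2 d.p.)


Formula: Mbps = payload_bytes * RPS * 8 / 1e6
Payload per request = 351 KB = 351 * 1024 = 359424 bytes
Total bytes/sec = 359424 * 3285 = 1180707840
Total bits/sec = 1180707840 * 8 = 9445662720
Mbps = 9445662720 / 1e6 = 9445.66

9445.66 Mbps


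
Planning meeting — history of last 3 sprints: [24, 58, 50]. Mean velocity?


Formula: Avg velocity = Total points / Number of sprints
Points: [24, 58, 50]
Sum = 24 + 58 + 50 = 132
Avg velocity = 132 / 3 = 44.0 points/sprint

44.0 points/sprint


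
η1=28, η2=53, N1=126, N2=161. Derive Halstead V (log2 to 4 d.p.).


Formula: V = N * log2(η), where N = N1 + N2 and η = η1 + η2
η = 28 + 53 = 81
N = 126 + 161 = 287
log2(81) ≈ 6.3399
V = 287 * 6.3399 = 1819.55

1819.55


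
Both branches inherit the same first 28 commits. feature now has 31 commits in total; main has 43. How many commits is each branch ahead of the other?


Common ancestor: commit #28
feature commits after divergence: 31 - 28 = 3
main commits after divergence: 43 - 28 = 15
feature is 3 commits ahead of main
main is 15 commits ahead of feature

feature ahead: 3, main ahead: 15


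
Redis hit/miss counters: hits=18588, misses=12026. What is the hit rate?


Formula: hit rate = hits / (hits + misses) * 100
hit rate = 18588 / (18588 + 12026) * 100
hit rate = 18588 / 30614 * 100
hit rate = 60.72%

60.72%


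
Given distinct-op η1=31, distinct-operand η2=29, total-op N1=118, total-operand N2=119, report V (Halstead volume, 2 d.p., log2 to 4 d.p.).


Formula: V = N * log2(η), where N = N1 + N2 and η = η1 + η2
η = 31 + 29 = 60
N = 118 + 119 = 237
log2(60) ≈ 5.9069
V = 237 * 5.9069 = 1399.94

1399.94


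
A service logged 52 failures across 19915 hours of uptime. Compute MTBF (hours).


Formula: MTBF = Total operating time / Number of failures
MTBF = 19915 / 52
MTBF = 382.98 hours

382.98 hours


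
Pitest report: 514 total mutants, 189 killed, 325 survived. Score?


Mutation score = killed / total * 100
Mutation score = 189 / 514 * 100
Mutation score = 36.77%

36.77%


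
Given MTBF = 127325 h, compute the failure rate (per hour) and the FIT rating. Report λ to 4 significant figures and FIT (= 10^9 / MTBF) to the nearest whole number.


Formula: λ = 1 / MTBF; FIT = λ × 1e9 = 1e9 / MTBF
λ = 1 / 127325 ≈ 7.854e-06 failures/hour
FIT = 1e9 / 127325 ≈ 7854 failures per 1e9 hours (nearest whole number)

λ = 7.854e-06 /h, FIT = 7854


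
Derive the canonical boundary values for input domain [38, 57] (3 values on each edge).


Range: [38, 57]
Boundaries: just below min, min, min+1, max-1, max, just above max
Values: [37, 38, 39, 56, 57, 58]

[37, 38, 39, 56, 57, 58]


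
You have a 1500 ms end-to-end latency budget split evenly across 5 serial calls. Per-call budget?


Formula: per_stage = total_budget / stages
per_stage = 1500 / 5
per_stage = 300.0 ms

300.0 ms


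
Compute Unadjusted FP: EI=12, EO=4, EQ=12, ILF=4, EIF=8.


UFP = EI*4 + EO*5 + EQ*4 + ILF*10 + EIF*7
UFP = 12*4 + 4*5 + 12*4 + 4*10 + 8*7
UFP = 48 + 20 + 48 + 40 + 56
UFP = 212

212


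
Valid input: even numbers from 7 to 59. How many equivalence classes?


Constraint: even integers in [7, 59]
Class 1: x < 7 — out-of-range invalid
Class 2: x in [7,59] but odd — wrong type invalid
Class 3: x in [7,59] and even — valid
Class 4: x > 59 — out-of-range invalid
Total equivalence classes: 4

4 equivalence classes


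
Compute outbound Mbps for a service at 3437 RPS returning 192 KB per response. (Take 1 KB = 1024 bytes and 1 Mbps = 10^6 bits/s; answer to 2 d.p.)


Formula: Mbps = payload_bytes * RPS * 8 / 1e6
Payload per request = 192 KB = 192 * 1024 = 196608 bytes
Total bytes/sec = 196608 * 3437 = 675741696
Total bits/sec = 675741696 * 8 = 5405933568
Mbps = 5405933568 / 1e6 = 5405.93

5405.93 Mbps


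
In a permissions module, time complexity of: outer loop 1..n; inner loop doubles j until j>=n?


Reasoning: linear outer times logarithmic inner
Complexity: O(n log n)

O(n log n)


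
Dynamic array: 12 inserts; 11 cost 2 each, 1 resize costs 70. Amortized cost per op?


Formula: Amortized cost = Total cost / Operations
Total cost = (11 * 2) + (1 * 70)
Total cost = 22 + 70 = 92
Amortized = 92 / 12 = 7.6667

7.6667


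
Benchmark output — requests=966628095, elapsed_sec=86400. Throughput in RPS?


Formula: throughput = requests / seconds
throughput = 966628095 / 86400
throughput = 11187.83 requests/second

11187.83 requests/second


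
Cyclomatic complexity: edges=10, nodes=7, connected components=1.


Formula: V(G) = E - N + 2P
V(G) = 10 - 7 + 2*1
V(G) = 3 + 2
V(G) = 5

5


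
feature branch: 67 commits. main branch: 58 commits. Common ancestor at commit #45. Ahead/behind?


Common ancestor: commit #45
feature commits after divergence: 67 - 45 = 22
main commits after divergence: 58 - 45 = 13
feature is 22 commits ahead of main
main is 13 commits ahead of feature

feature ahead: 22, main ahead: 13


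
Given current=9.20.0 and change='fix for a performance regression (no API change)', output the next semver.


Current: 9.20.0
Change category: 'fix for a performance regression (no API change)' → patch bump
SemVer rule: patch bump → increment PATCH (MAJOR and MINOR unchanged)
New: 9.20.1

9.20.1


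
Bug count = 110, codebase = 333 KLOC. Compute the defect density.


Defect density = defects / KLOC
Defect density = 110 / 333
Defect density = 0.33 defects/KLOC

0.33 defects/KLOC


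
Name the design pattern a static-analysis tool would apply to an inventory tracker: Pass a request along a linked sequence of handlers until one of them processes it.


This matches the Chain of Responsibility pattern

Chain of Responsibility


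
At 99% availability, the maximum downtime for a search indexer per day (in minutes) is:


Formula: allowed downtime = period * (100 - SLA) / 100
Period (day) = 1440 minutes
Unavailability fraction = (100 - 99.0) / 100
Allowed downtime = 1440 * (100 - 99.0) / 100
Allowed downtime = 14.4 minutes

14.4 minutes


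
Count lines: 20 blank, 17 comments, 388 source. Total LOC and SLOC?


Total LOC = blank + comment + code
Total LOC = 20 + 17 + 388 = 425
SLOC (source only) = code = 388

Total LOC: 425, SLOC: 388


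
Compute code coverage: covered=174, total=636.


Coverage = covered / total * 100
Coverage = 174 / 636 * 100
Coverage = 27.36%

27.36%


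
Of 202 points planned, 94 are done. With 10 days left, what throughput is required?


Formula: Required rate = Remaining points / Days left
Remaining = 202 - 94 = 108 points
Required rate = 108 / 10 = 10.8 points/day

10.8 points/day


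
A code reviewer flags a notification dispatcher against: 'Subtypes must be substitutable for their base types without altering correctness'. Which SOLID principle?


This describes the Liskov Substitution Principle (LSP)

Liskov Substitution Principle (LSP)


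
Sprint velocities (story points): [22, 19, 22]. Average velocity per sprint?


Formula: Avg velocity = Total points / Number of sprints
Points: [22, 19, 22]
Sum = 22 + 19 + 22 = 63
Avg velocity = 63 / 3 = 21.0 points/sprint

21.0 points/sprint


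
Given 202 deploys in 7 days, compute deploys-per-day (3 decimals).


Formula: deployments per day = releases / days
= 202 / 7
= 28.857 deploys/day
(equivalently, 202.0 deploys/week)

28.857 deploys/day
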